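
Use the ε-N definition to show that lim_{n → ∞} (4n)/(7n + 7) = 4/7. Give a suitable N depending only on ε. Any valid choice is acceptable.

N = (4/7)/ε

Fix ε > 0. For n ≥ 1, |(4n)/(7n + 7) − (4/7)| = |-28|/(7(7n + 7)) = 28/(7(7n + 7)).
Since 7n + 7 ≥ 7n for n ≥ 1, this is ≤ 28/(7·7n) = (4/7)/n.
So |(4n)/(7n + 7) − (4/7)| < ε whenever n > (4/7)/ε.
Take N = (4/7)/ε. If n > N then |(4n)/(7n + 7) − (4/7)| ≤ (4/7)/n < ε.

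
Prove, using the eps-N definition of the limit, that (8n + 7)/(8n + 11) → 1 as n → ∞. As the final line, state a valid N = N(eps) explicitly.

Suppose eps > 0. For n ≥ 1, |(8n + 7)/(8n + 11) − 1| = |-32|/(8(8n + 11)) = 32/(8(8n + 11)).
Since 8n + 11 ≥ 8n for n ≥ 1, this is ≤ 32/(8·8n) = (1/2)/n.
So |(8n + 7)/(8n + 11) − 1| < eps whenever n > (1/2)/eps.
Take N = (1/2)/eps. If n > N then |(8n + 7)/(8n + 11) − 1| ≤ (1/2)/n < eps.

N = (1/2)/eps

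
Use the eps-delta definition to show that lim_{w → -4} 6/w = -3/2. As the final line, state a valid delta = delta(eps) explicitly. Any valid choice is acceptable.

Fix eps > 0. We seek delta > 0 such that 0 < |w + 4| < delta implies |6/w + 3/2| < eps.
|6/w + 3/2| = 6·|-4 − w|/(4·|w|) = 6|w + 4|/(4|w|).
Require delta ≤ 2 so that |w| > 4 − 2 = 2, hence 4|w| > 8.
Then |6/w + 3/2| < 6|w + 4|/8, which is < eps when |w + 4| < (4/3)eps.
Take delta = min(2, (4/3)eps). Then 0 < |w + 4| < delta gives both |w + 4| < 2 and |w + 4| < (4/3)eps, so |6/w + 3/2| < eps.

delta = min(2, (4/3)eps)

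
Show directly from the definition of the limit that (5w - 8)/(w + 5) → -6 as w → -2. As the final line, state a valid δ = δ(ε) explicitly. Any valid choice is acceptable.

Suppose ε > 0. We want δ > 0 with 0 < |w + 2| < δ ⇒ |(5w - 8)/(w + 5) + 6| < ε.
Combining over a common denominator, (5w - 8)/(w + 5) + 6 = [(5w - 8)·3 − (-18)·(w + 5)] / [3·(w + 5)] = 33(w + 2) / (3(w + 5)).
So |(5w - 8)/(w + 5) + 6| = 33|w + 2| / (3·|w + 5|).
Restrict δ ≤ 3/2. Then |w + 2| < 3/2 gives |w + 5| = |(w + 2) + 3| ≥ 3 − 3/2 = 3/2.
Hence |(5w - 8)/(w + 5) + 6| < 33|w + 2|/(3·(3/2)) = (22/3)|w + 2|, which is < ε once |w + 2| < (3/22)ε.
Take δ = min(3/2, (3/22)ε). Then 0 < |w + 2| < δ forces both bounds, so |(5w - 8)/(w + 5) + 6| < ε.

δ = min(3/2, (3/22)ε)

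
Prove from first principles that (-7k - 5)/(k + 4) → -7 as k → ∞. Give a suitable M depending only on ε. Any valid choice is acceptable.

Fix ε > 0. For k ≥ 1, |(-7k - 5)/(k + 4) + 7| = |23|/((k + 4)) = 23/((k + 4)).
Since k + 4 ≥ k for k ≥ 1, this is ≤ 23/(k) = 23/k.
So |(-7k - 5)/(k + 4) + 7| < ε whenever k > 23/ε.
Take M = 23/ε. If k > M then |(-7k - 5)/(k + 4) + 7| ≤ 23/k < ε.

M = 23/ε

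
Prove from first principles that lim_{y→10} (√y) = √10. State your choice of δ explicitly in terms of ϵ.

Fix ϵ > 0. We want δ > 0 such that 0 < |y − 10| < δ implies |√y − √10| < ϵ.
Rationalise: √y − √10 = (y − 10)/(√y + √10), so |√y − √10| = |y − 10|/(√y + √10).
Restrict δ ≤ 10 so that |y − 10| < 10 forces y > 0, and then √y + √10 > √10.
Hence |√y − √10| < |y − 10|/√10, which is < ϵ once |y − 10| < √10·ϵ.
Take δ = min(10, √10·ϵ). If 0 < |y − 10| < δ then y > 0 and |√y − √10| < |y − 10|/√10 < ϵ.

δ = min(10, √10·ϵ)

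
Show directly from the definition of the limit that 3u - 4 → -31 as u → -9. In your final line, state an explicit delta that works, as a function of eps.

delta = eps/3

Let eps > 0. We need delta > 0 so that 0 < |u + 9| < delta implies |(3u - 4) + 31| < eps.
|(3u - 4) + 31| = |3u + 27| = 3|u + 9|.
Thus it suffices that |u + 9| < eps/3.
Take delta = eps/3. If 0 < |u + 9| < delta then |(3u - 4) + 31| = 3|u + 9| < 3·(eps/3) = eps.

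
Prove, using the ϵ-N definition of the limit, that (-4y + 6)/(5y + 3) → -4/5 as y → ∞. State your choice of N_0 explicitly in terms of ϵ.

N_0 = (42/25)/ϵ

Fix ϵ > 0. We seek N_0 > 0 such that y > N_0 implies |(-4y + 6)/(5y + 3) + 4/5| < ϵ.
(-4y + 6)/(5y + 3) + 4/5 = (5(-4y + 6) − (-4)(5y + 3)) / (5(5y + 3)) = 42/(5(5y + 3)).
For y > 0 we have 5y + 3 > 5y, so |(-4y + 6)/(5y + 3) + 4/5| = 42/(5(5y + 3)) < 42/(5·5y) = (42/25)/y.
Thus |(-4y + 6)/(5y + 3) + 4/5| < ϵ whenever y > (42/25)/ϵ.
Take N_0 = (42/25)/ϵ. If y > N_0 then |(-4y + 6)/(5y + 3) + 4/5| < (42/25)/y < ϵ.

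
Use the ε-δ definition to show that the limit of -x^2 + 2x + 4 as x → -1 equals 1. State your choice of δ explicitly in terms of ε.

δ = min(1, ε/5)

Fix ε > 0. We want δ > 0 such that 0 < |x + 1| < δ implies |(-x^2 + 2x + 4) − 1| < ε.
(-x^2 + 2x + 4) − 1 = -x^2 + 2x + 3 = (x + 1)(-x + 3).
So |(-x^2 + 2x + 4) − 1| = |x + 1|·|-x + 3|.
Require δ ≤ 1. Then |x + 1| < 1 gives |x| < 2, and by the triangle inequality |-x + 3| ≤ 2 + 3 = 5.
Hence |(-x^2 + 2x + 4) − 1| ≤ 5|x + 1| < ε provided |x + 1| < ε/5.
Take δ = min(1, ε/5). Then 0 < |x + 1| < δ gives both |x + 1| < 1 and |x + 1| < ε/5, so |(-x^2 + 2x + 4) − 1| < ε.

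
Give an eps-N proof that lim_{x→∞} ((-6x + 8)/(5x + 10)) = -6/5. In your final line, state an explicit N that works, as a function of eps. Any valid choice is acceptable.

N = 4/eps

Let eps > 0. We seek N > 0 such that x > N implies |(-6x + 8)/(5x + 10) + 6/5| < eps.
(-6x + 8)/(5x + 10) + 6/5 = (5(-6x + 8) − (-6)(5x + 10)) / (5(5x + 10)) = 100/(5(5x + 10)).
For x > 0 we have 5x + 10 > 5x, so |(-6x + 8)/(5x + 10) + 6/5| = 100/(5(5x + 10)) < 100/(5·5x) = 4/x.
Thus |(-6x + 8)/(5x + 10) + 6/5| < eps whenever x > 4/eps.
Take N = 4/eps. If x > N then |(-6x + 8)/(5x + 10) + 6/5| < 4/x < eps.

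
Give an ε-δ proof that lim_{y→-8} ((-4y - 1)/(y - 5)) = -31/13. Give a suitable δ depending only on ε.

Let ε > 0. We want δ > 0 with 0 < |y + 8| < δ ⇒ |(-4y - 1)/(y - 5) + 31/13| < ε.
Combining over a common denominator, (-4y - 1)/(y - 5) + 31/13 = [(-4y - 1)·(-13) − 31·(y - 5)] / [(-13)·(y - 5)] = 21(y + 8) / ((-13)(y - 5)).
So |(-4y - 1)/(y - 5) + 31/13| = 21|y + 8| / (13·|y − 5|).
Restrict δ ≤ 13/2. Then |y + 8| < 13/2 gives |y − 5| = |(y + 8) + (-13)| ≥ 13 − 13/2 = 13/2.
Hence |(-4y - 1)/(y - 5) + 31/13| < 21|y + 8|/(13·(13/2)) = (42/169)|y + 8|, which is < ε once |y + 8| < (169/42)ε.
Take δ = min(13/2, (169/42)ε). Then 0 < |y + 8| < δ forces both bounds, so |(-4y - 1)/(y - 5) + 31/13| < ε.

δ = min(13/2, (169/42)ε)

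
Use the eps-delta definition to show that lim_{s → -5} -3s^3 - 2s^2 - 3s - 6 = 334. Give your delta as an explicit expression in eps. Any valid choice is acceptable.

Let eps > 0 be given. We want delta > 0 such that 0 < |s + 5| < delta implies |(-3s^3 - 2s^2 - 3s - 6) − 334| < eps.
(-3s^3 - 2s^2 - 3s - 6) − 334 = -3s^3 - 2s^2 - 3s - 340 = (s + 5)(-3s^2 + 13s - 68).
So |(-3s^3 - 2s^2 - 3s - 6) − 334| = |s + 5|·|-3s^2 + 13s - 68|.
Assume first that |s + 5| < 1, so |s| < 6. Then |-3s^2 + 13s - 68| ≤ 3·6^2 + 13·6 + 68 = 254.
Hence |(-3s^3 - 2s^2 - 3s - 6) − 334| ≤ 254|s + 5| < eps provided |s + 5| < eps/254.
Choosing delta = min(1, eps/254) ensures both conditions, hence |(-3s^3 - 2s^2 - 3s - 6) − 334| < eps.

delta = min(1, eps/254)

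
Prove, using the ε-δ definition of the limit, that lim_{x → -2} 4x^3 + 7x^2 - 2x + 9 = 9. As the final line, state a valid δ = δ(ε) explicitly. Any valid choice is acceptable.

Let ε > 0. We want δ > 0 such that 0 < |x + 2| < δ implies |(4x^3 + 7x^2 - 2x + 9) − 9| < ε.
(4x^3 + 7x^2 - 2x + 9) − 9 = 4x^3 + 7x^2 - 2x = (x + 2)(4x^2 - x).
So |(4x^3 + 7x^2 - 2x + 9) − 9| = |x + 2|·|4x^2 - x|.
Require δ ≤ 1. Then |x + 2| < 1 gives |x| < 3, and by the triangle inequality |4x^2 - x| ≤ 4·3^2 + 3 = 39.
Hence |(4x^3 + 7x^2 - 2x + 9) − 9| ≤ 39|x + 2| < ε provided |x + 2| < ε/39.
Take δ = min(1, ε/39). Then 0 < |x + 2| < δ gives both |x + 2| < 1 and |x + 2| < ε/39, so |(4x^3 + 7x^2 - 2x + 9) − 9| < ε.

δ = min(1, ε/39)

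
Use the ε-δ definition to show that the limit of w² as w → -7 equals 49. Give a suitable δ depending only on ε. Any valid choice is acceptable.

δ = min(1, ε/15)

Let ε > 0 be given. We seek δ > 0 with 0 < |w + 7| < δ ⇒ |w² − 49| < ε.
Factor: w² − 49 = (w + 7)(w - 7), so |w² − 49| = |w + 7|·|w - 7|.
Restrict δ ≤ 1. Then |w + 7| < 1 gives |w| < 8, so by the triangle inequality |w - 7| ≤ 8 + 7 = 15.
Hence |w² − 49| ≤ 15|w + 7|, which is < ε once |w + 7| < ε/15.
Take δ = min(1, ε/15). If 0 < |w + 7| < δ then both bounds hold and |w² − 49| ≤ 15|w + 7| < 15·(ε/15) = ε.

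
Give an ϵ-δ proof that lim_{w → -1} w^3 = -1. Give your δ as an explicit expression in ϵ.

Let ϵ > 0 be given. We seek δ > 0 with 0 < |w + 1| < δ ⇒ |w^3 + 1| < ϵ.
Factor: w^3 + 1 = (w + 1)(w^2 - w + 1), so |w^3 + 1| = |w + 1|·|w^2 - w + 1|.
Impose δ ≤ 1 so that |w| < 2; then |w^2 - w + 1| ≤ 7.
Hence |w^3 + 1| ≤ 7|w + 1|, which is < ϵ once |w + 1| < ϵ/7.
Take δ = min(1, ϵ/7). If 0 < |w + 1| < δ then both bounds hold and |w^3 + 1| ≤ 7|w + 1| < 7·(ϵ/7) = ϵ.

δ = min(1, ϵ/7)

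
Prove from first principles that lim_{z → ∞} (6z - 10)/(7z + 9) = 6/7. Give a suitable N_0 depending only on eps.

Let eps > 0. We seek N_0 > 0 such that z > N_0 implies |(6z - 10)/(7z + 9) − (6/7)| < eps.
(6z - 10)/(7z + 9) − (6/7) = (7(6z - 10) − 6(7z + 9)) / (7(7z + 9)) = -124/(7(7z + 9)).
For z > 0 we have 7z + 9 > 7z, so |(6z - 10)/(7z + 9) − (6/7)| = 124/(7(7z + 9)) < 124/(7·7z) = (124/49)/z.
Thus |(6z - 10)/(7z + 9) − (6/7)| < eps whenever z > (124/49)/eps.
Take N_0 = (124/49)/eps. If z > N_0 then |(6z - 10)/(7z + 9) − (6/7)| < (124/49)/z < eps.

N_0 = (124/49)/eps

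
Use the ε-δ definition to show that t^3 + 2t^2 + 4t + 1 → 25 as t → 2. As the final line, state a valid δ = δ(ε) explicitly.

Fix ε > 0. We want δ > 0 such that 0 < |t − 2| < δ implies |(t^3 + 2t^2 + 4t + 1) − 25| < ε.
(t^3 + 2t^2 + 4t + 1) − 25 = t^3 + 2t^2 + 4t - 24 = (t − 2)(t^2 + 4t + 12).
So |(t^3 + 2t^2 + 4t + 1) − 25| = |t − 2|·|t^2 + 4t + 12|.
Assume first that |t − 2| < 1, so |t| < 3. Then |t^2 + 4t + 12| ≤ 3^2 + 4·3 + 12 = 33.
Hence |(t^3 + 2t^2 + 4t + 1) − 25| ≤ 33|t − 2| < ε provided |t − 2| < ε/33.
Take δ = min(1, ε/33). Then 0 < |t − 2| < δ gives both |t − 2| < 1 and |t − 2| < ε/33, so |(t^3 + 2t^2 + 4t + 1) − 25| < ε.

δ = min(1, ε/33)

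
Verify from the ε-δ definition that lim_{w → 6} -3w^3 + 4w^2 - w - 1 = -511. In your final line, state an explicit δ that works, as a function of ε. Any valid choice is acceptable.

δ = min(1, ε/330)

Suppose ε > 0. We want δ > 0 such that 0 < |w − 6| < δ implies |(-3w^3 + 4w^2 - w - 1) + 511| < ε.
(-3w^3 + 4w^2 - w - 1) + 511 = -3w^3 + 4w^2 - w + 510 = (w − 6)(-3w^2 - 14w - 85).
So |(-3w^3 + 4w^2 - w - 1) + 511| = |w − 6|·|-3w^2 - 14w - 85|.
Require δ ≤ 1. Then |w − 6| < 1 gives |w| < 7, and by the triangle inequality |-3w^2 - 14w - 85| ≤ 3·7^2 + 14·7 + 85 = 330.
Hence |(-3w^3 + 4w^2 - w - 1) + 511| ≤ 330|w − 6| < ε provided |w − 6| < ε/330.
Choosing δ = min(1, ε/330) ensures both conditions, hence |(-3w^3 + 4w^2 - w - 1) + 511| < ε.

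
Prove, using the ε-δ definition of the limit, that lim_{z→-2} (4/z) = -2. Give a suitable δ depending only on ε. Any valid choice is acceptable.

Let ε > 0. We seek δ > 0 such that 0 < |z + 2| < δ implies |4/z + 2| < ε.
|4/z + 2| = 4·|-2 − z|/(2·|z|) = 4|z + 2|/(2|z|).
Require δ ≤ 1 so that |z| > 2 − 1 = 1, hence 2|z| > 2.
Then |4/z + 2| < 4|z + 2|/2, which is < ε when |z + 2| < (1/2)ε.
Take δ = min(1, (1/2)ε). Then 0 < |z + 2| < δ gives both |z + 2| < 1 and |z + 2| < (1/2)ε, so |4/z + 2| < ε.

δ = min(1, (1/2)ε)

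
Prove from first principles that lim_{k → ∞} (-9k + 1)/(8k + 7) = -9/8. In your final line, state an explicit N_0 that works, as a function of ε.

N_0 = (71/64)/ε

Suppose ε > 0. For k ≥ 1, |(-9k + 1)/(8k + 7) + 9/8| = |71|/(8(8k + 7)) = 71/(8(8k + 7)).
Since 8k + 7 ≥ 8k for k ≥ 1, this is ≤ 71/(8·8k) = (71/64)/k.
So |(-9k + 1)/(8k + 7) + 9/8| < ε whenever k > (71/64)/ε.
Take N_0 = (71/64)/ε. If k > N_0 then |(-9k + 1)/(8k + 7) + 9/8| ≤ (71/64)/k < ε.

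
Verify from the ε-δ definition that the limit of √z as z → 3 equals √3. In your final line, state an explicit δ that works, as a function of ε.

δ = min(3, √3·ε)

Fix ε > 0. We want δ > 0 such that 0 < |z − 3| < δ implies |√z − √3| < ε.
Multiplying by the conjugate, |√z − √3| = |z − 3|/(√z + √3).
Restrict δ ≤ 3 so that |z − 3| < 3 forces z > 0, and then √z + √3 > √3.
Hence |√z − √3| < |z − 3|/√3, which is < ε once |z − 3| < √3·ε.
Take δ = min(3, √3·ε). If 0 < |z − 3| < δ then z > 0 and |√z − √3| < |z − 3|/√3 < ε.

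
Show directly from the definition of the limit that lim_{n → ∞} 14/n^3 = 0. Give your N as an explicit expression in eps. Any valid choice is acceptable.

N = (14/eps)^{1/3}

Suppose eps > 0. For n ≥ 1, |14/n^3 − 0| = 14/n^3.
14/n^3 < eps ⇔ n^3 > 14/eps ⇔ n > (14/eps)^{1/3}.
Take N = (14/eps)^{1/3}. Then n > N implies 14/n^3 < eps.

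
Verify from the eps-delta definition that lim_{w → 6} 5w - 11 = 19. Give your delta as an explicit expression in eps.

delta = eps/5

Fix eps > 0. We need delta > 0 so that 0 < |w − 6| < delta implies |(5w - 11) − 19| < eps.
|(5w - 11) − 19| = |5w - 30| = 5|w − 6|.
Thus it suffices that |w − 6| < eps/5.
Choosing delta = eps/5 gives |(5w - 11) − 19| = 5|w − 6| < eps whenever |w − 6| < delta.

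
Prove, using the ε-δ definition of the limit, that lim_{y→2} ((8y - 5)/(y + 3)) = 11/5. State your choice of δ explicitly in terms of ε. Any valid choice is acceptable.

δ = min(5/2, (25/58)ε)

Let ε > 0 be given. We want δ > 0 with 0 < |y − 2| < δ ⇒ |(8y - 5)/(y + 3) − (11/5)| < ε.
Combining over a common denominator, (8y - 5)/(y + 3) − (11/5) = [(8y - 5)·5 − 11·(y + 3)] / [5·(y + 3)] = 29(y − 2) / (5(y + 3)).
So |(8y - 5)/(y + 3) − (11/5)| = 29|y − 2| / (5·|y + 3|).
Restrict δ ≤ 5/2. Then |y − 2| < 5/2 gives |y + 3| = |(y − 2) + 5| ≥ 5 − 5/2 = 5/2.
Hence |(8y - 5)/(y + 3) − (11/5)| < 29|y − 2|/(5·(5/2)) = (58/25)|y − 2|, which is < ε once |y − 2| < (25/58)ε.
Take δ = min(5/2, (25/58)ε). Then 0 < |y − 2| < δ forces both bounds, so |(8y - 5)/(y + 3) − (11/5)| < ε.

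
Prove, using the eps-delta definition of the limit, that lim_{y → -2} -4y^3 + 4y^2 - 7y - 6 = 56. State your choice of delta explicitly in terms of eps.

Suppose eps > 0. We want delta > 0 such that 0 < |y + 2| < delta implies |(-4y^3 + 4y^2 - 7y - 6) − 56| < eps.
(-4y^3 + 4y^2 - 7y - 6) − 56 = -4y^3 + 4y^2 - 7y - 62 = (y + 2)(-4y^2 + 12y - 31).
So |(-4y^3 + 4y^2 - 7y - 6) − 56| = |y + 2|·|-4y^2 + 12y - 31|.
Require delta ≤ 1. Then |y + 2| < 1 gives |y| < 3, and by the triangle inequality |-4y^2 + 12y - 31| ≤ 4·3^2 + 12·3 + 31 = 103.
Hence |(-4y^3 + 4y^2 - 7y - 6) − 56| ≤ 103|y + 2| < eps provided |y + 2| < eps/103.
Take delta = min(1, eps/103). Then 0 < |y + 2| < delta gives both |y + 2| < 1 and |y + 2| < eps/103, so |(-4y^3 + 4y^2 - 7y - 6) − 56| < eps.

delta = min(1, eps/103)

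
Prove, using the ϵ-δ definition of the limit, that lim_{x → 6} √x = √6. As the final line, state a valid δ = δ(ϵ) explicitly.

δ = min(6, √6·ϵ)

Fix ϵ > 0. We want δ > 0 such that 0 < |x − 6| < δ implies |√x − √6| < ϵ.
Rationalise: √x − √6 = (x − 6)/(√x + √6), so |√x − √6| = |x − 6|/(√x + √6).
Restrict δ ≤ 6 so that |x − 6| < 6 forces x > 0, and then √x + √6 > √6.
Hence |√x − √6| < |x − 6|/√6, which is < ϵ once |x − 6| < √6·ϵ.
Take δ = min(6, √6·ϵ). If 0 < |x − 6| < δ then x > 0 and |√x − √6| < |x − 6|/√6 < ϵ.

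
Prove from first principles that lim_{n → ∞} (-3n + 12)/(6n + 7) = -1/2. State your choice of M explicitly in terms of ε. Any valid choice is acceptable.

Suppose ε > 0. For n ≥ 1, |(-3n + 12)/(6n + 7) + 1/2| = |93|/(6(6n + 7)) = 93/(6(6n + 7)).
Since 6n + 7 ≥ 6n for n ≥ 1, this is ≤ 93/(6·6n) = (31/12)/n.
So |(-3n + 12)/(6n + 7) + 1/2| < ε whenever n > (31/12)/ε.
Take M = (31/12)/ε. If n > M then |(-3n + 12)/(6n + 7) + 1/2| ≤ (31/12)/n < ε.

M = (31/12)/ε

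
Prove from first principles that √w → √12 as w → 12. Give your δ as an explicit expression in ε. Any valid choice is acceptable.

Fix ε > 0. We want δ > 0 such that 0 < |w − 12| < δ implies |√w − √12| < ε.
Multiplying by the conjugate, |√w − √12| = |w − 12|/(√w + √12).
Restrict δ ≤ 12 so that |w − 12| < 12 forces w > 0, and then √w + √12 > √12.
Hence |√w − √12| < |w − 12|/√12, which is < ε once |w − 12| < √12·ε.
Take δ = min(12, √12·ε). If 0 < |w − 12| < δ then w > 0 and |√w − √12| < |w − 12|/√12 < ε.

δ = min(12, √12·ε)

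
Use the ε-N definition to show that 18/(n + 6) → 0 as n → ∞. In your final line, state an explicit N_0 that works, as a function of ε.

Let ε > 0 be given. For n ≥ 1, |18/(n + 6) − 0| = 18/(n + 6) ≤ 18/n.
We need 18/n < ε, i.e. n > 18/ε.
Take N_0 = 18/ε. If n > N_0 then |18/(n + 6)| ≤ 18/n < ε.

N_0 = 18/ε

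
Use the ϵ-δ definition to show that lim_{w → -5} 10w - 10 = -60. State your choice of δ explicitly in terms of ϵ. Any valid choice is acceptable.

Fix ϵ > 0. We need δ > 0 so that 0 < |w + 5| < δ implies |(10w - 10) + 60| < ϵ.
Since (10w - 10) + 60 = 10(w + 5), we have |(10w - 10) + 60| = 10|w + 5|.
So 10|w + 5| < ϵ exactly when |w + 5| < ϵ/10.
Take δ = ϵ/10. If 0 < |w + 5| < δ then |(10w - 10) + 60| = 10|w + 5| < 10·(ϵ/10) = ϵ.

δ = ϵ/10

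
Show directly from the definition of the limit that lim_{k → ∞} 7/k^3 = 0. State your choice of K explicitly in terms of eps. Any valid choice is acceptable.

K = (7/eps)^{1/3}

Suppose eps > 0. For k ≥ 1, |7/k^3 − 0| = 7/k^3.
7/k^3 < eps ⇔ k^3 > 7/eps ⇔ k > (7/eps)^{1/3}.
Take K = (7/eps)^{1/3}. Then k > K implies 7/k^3 < eps.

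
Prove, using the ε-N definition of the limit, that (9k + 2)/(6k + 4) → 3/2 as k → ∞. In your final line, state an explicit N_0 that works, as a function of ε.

N_0 = (2/3)/ε

Let ε > 0 be given. For k ≥ 1, |(9k + 2)/(6k + 4) − (3/2)| = |-24|/(6(6k + 4)) = 24/(6(6k + 4)).
Since 6k + 4 ≥ 6k for k ≥ 1, this is ≤ 24/(6·6k) = (2/3)/k.
So |(9k + 2)/(6k + 4) − (3/2)| < ε whenever k > (2/3)/ε.
Take N_0 = (2/3)/ε. If k > N_0 then |(9k + 2)/(6k + 4) − (3/2)| ≤ (2/3)/k < ε.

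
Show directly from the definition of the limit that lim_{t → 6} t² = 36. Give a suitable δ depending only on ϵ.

Let ϵ > 0 be given. We seek δ > 0 with 0 < |t − 6| < δ ⇒ |t² − 36| < ϵ.
Factor: t² − 36 = (t − 6)(t + 6), so |t² − 36| = |t − 6|·|t + 6|.
Restrict δ ≤ 1. Then |t − 6| < 1 gives |t| < 7, so by the triangle inequality |t + 6| ≤ 7 + 6 = 13.
Hence |t² − 36| ≤ 13|t − 6|, which is < ϵ once |t − 6| < ϵ/13.
Take δ = min(1, ϵ/13). If 0 < |t − 6| < δ then both bounds hold and |t² − 36| ≤ 13|t − 6| < 13·(ϵ/13) = ϵ.

δ = min(1, ϵ/13)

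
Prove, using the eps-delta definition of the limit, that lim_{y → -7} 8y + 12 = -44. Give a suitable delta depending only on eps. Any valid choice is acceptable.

Fix eps > 0. We need delta > 0 so that 0 < |y + 7| < delta implies |(8y + 12) + 44| < eps.
|(8y + 12) + 44| = |8y + 56| = 8|y + 7|.
So 8|y + 7| < eps exactly when |y + 7| < eps/8.
Choosing delta = eps/8 gives |(8y + 12) + 44| = 8|y + 7| < eps whenever |y + 7| < delta.

delta = eps/8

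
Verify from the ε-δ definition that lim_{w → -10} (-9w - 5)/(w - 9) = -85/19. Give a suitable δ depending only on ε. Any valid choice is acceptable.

δ = min(19/2, (361/172)ε)

Let ε > 0. We want δ > 0 with 0 < |w + 10| < δ ⇒ |(-9w - 5)/(w - 9) + 85/19| < ε.
Combining over a common denominator, (-9w - 5)/(w - 9) + 85/19 = [(-9w - 5)·(-19) − 85·(w - 9)] / [(-19)·(w - 9)] = 86(w + 10) / ((-19)(w - 9)).
So |(-9w - 5)/(w - 9) + 85/19| = 86|w + 10| / (19·|w − 9|).
Restrict δ ≤ 19/2. Then |w + 10| < 19/2 gives |w − 9| = |(w + 10) + (-19)| ≥ 19 − 19/2 = 19/2.
Hence |(-9w - 5)/(w - 9) + 85/19| < 86|w + 10|/(19·(19/2)) = (172/361)|w + 10|, which is < ε once |w + 10| < (361/172)ε.
Take δ = min(19/2, (361/172)ε). Then 0 < |w + 10| < δ forces both bounds, so |(-9w - 5)/(w - 9) + 85/19| < ε.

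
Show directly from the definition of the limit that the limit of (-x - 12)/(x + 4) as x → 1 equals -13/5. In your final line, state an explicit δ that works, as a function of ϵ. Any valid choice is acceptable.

δ = min(5/2, (25/16)ϵ)

Let ϵ > 0 be given. We want δ > 0 with 0 < |x − 1| < δ ⇒ |(-x - 12)/(x + 4) + 13/5| < ϵ.
Combining over a common denominator, (-x - 12)/(x + 4) + 13/5 = [(-x - 12)·5 − (-13)·(x + 4)] / [5·(x + 4)] = 8(x − 1) / (5(x + 4)).
So |(-x - 12)/(x + 4) + 13/5| = 8|x − 1| / (5·|x + 4|).
Restrict δ ≤ 5/2. Then |x − 1| < 5/2 gives |x + 4| = |(x − 1) + 5| ≥ 5 − 5/2 = 5/2.
Hence |(-x - 12)/(x + 4) + 13/5| < 8|x − 1|/(5·(5/2)) = (16/25)|x − 1|, which is < ϵ once |x − 1| < (25/16)ϵ.
Take δ = min(5/2, (25/16)ϵ). Then 0 < |x − 1| < δ forces both bounds, so |(-x - 12)/(x + 4) + 13/5| < ϵ.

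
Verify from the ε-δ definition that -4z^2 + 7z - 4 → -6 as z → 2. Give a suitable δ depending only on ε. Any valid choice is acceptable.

Fix ε > 0. We want δ > 0 such that 0 < |z − 2| < δ implies |(-4z^2 + 7z - 4) + 6| < ε.
(-4z^2 + 7z - 4) + 6 = -4z^2 + 7z + 2 = (z − 2)(-4z - 1).
So |(-4z^2 + 7z - 4) + 6| = |z − 2|·|-4z - 1|.
Assume first that |z − 2| < 1, so |z| < 3. Then |-4z - 1| ≤ 4·3 + 1 = 13.
Hence |(-4z^2 + 7z - 4) + 6| ≤ 13|z − 2| < ε provided |z − 2| < ε/13.
Choosing δ = min(1, ε/13) ensures both conditions, hence |(-4z^2 + 7z - 4) + 6| < ε.

δ = min(1, ε/13)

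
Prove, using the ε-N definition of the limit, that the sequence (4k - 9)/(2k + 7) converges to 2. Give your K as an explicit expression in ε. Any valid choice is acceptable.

K = (23/2)/ε

Let ε > 0 be given. For k ≥ 1, |(4k - 9)/(2k + 7) − 2| = |-46|/(2(2k + 7)) = 46/(2(2k + 7)).
Since 2k + 7 ≥ 2k for k ≥ 1, this is ≤ 46/(2·2k) = (23/2)/k.
So |(4k - 9)/(2k + 7) − 2| < ε whenever k > (23/2)/ε.
Take K = (23/2)/ε. If k > K then |(4k - 9)/(2k + 7) − 2| ≤ (23/2)/k < ε.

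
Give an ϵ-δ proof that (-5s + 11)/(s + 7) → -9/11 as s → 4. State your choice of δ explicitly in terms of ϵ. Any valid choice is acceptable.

δ = min(11/2, (121/92)ϵ)

Suppose ϵ > 0. We want δ > 0 with 0 < |s − 4| < δ ⇒ |(-5s + 11)/(s + 7) + 9/11| < ϵ.
Combining over a common denominator, (-5s + 11)/(s + 7) + 9/11 = [(-5s + 11)·11 − (-9)·(s + 7)] / [11·(s + 7)] = -46(s − 4) / (11(s + 7)).
So |(-5s + 11)/(s + 7) + 9/11| = 46|s − 4| / (11·|s + 7|).
Restrict δ ≤ 11/2. Then |s − 4| < 11/2 gives |s + 7| = |(s − 4) + 11| ≥ 11 − 11/2 = 11/2.
Hence |(-5s + 11)/(s + 7) + 9/11| < 46|s − 4|/(11·(11/2)) = (92/121)|s − 4|, which is < ϵ once |s − 4| < (121/92)ϵ.
Take δ = min(11/2, (121/92)ϵ). Then 0 < |s − 4| < δ forces both bounds, so |(-5s + 11)/(s + 7) + 9/11| < ϵ.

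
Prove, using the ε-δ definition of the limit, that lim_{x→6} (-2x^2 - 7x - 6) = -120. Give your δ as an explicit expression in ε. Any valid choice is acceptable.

δ = min(1, ε/33)

Let ε > 0. We want δ > 0 such that 0 < |x − 6| < δ implies |(-2x^2 - 7x - 6) + 120| < ε.
(-2x^2 - 7x - 6) + 120 = -2x^2 - 7x + 114 = (x − 6)(-2x - 19).
So |(-2x^2 - 7x - 6) + 120| = |x − 6|·|-2x - 19|.
Require δ ≤ 1. Then |x − 6| < 1 gives |x| < 7, and by the triangle inequality |-2x - 19| ≤ 2·7 + 19 = 33.
Hence |(-2x^2 - 7x - 6) + 120| ≤ 33|x − 6| < ε provided |x − 6| < ε/33.
Take δ = min(1, ε/33). Then 0 < |x − 6| < δ gives both |x − 6| < 1 and |x − 6| < ε/33, so |(-2x^2 - 7x - 6) + 120| < ε.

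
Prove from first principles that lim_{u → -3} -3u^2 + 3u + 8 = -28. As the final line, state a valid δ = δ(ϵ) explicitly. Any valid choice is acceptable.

δ = min(1, ϵ/24)

Fix ϵ > 0. We want δ > 0 such that 0 < |u + 3| < δ implies |(-3u^2 + 3u + 8) + 28| < ϵ.
(-3u^2 + 3u + 8) + 28 = -3u^2 + 3u + 36 = (u + 3)(-3u + 12).
So |(-3u^2 + 3u + 8) + 28| = |u + 3|·|-3u + 12|.
Assume first that |u + 3| < 1, so |u| < 4. Then |-3u + 12| ≤ 3·4 + 12 = 24.
Hence |(-3u^2 + 3u + 8) + 28| ≤ 24|u + 3| < ϵ provided |u + 3| < ϵ/24.
Take δ = min(1, ϵ/24). Then 0 < |u + 3| < δ gives both |u + 3| < 1 and |u + 3| < ϵ/24, so |(-3u^2 + 3u + 8) + 28| < ϵ.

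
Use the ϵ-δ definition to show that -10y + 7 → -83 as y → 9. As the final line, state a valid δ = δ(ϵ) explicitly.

Fix ϵ > 0. We need δ > 0 so that 0 < |y − 9| < δ implies |(-10y + 7) + 83| < ϵ.
Since (-10y + 7) + 83 = -10(y − 9), we have |(-10y + 7) + 83| = 10|y − 9|.
Thus it suffices that |y − 9| < ϵ/10.
Choosing δ = ϵ/10 gives |(-10y + 7) + 83| = 10|y − 9| < ϵ whenever |y − 9| < δ.

δ = ϵ/10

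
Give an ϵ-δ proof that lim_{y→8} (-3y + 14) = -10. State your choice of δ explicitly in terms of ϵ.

δ = ϵ/3

Fix ϵ > 0. We need δ > 0 so that 0 < |y − 8| < δ implies |(-3y + 14) + 10| < ϵ.
|(-3y + 14) + 10| = |-3y + 24| = 3|y − 8|.
Thus it suffices that |y − 8| < ϵ/3.
Take δ = ϵ/3. If 0 < |y − 8| < δ then |(-3y + 14) + 10| = 3|y − 8| < 3·(ϵ/3) = ϵ.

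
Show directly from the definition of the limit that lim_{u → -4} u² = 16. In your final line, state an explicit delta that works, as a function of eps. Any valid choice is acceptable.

Fix eps > 0. We seek delta > 0 with 0 < |u + 4| < delta ⇒ |u² − 16| < eps.
Factor: u² − 16 = (u + 4)(u - 4), so |u² − 16| = |u + 4|·|u - 4|.
Restrict delta ≤ 2. Then |u + 4| < 2 gives |u| < 6, so by the triangle inequality |u - 4| ≤ 6 + 4 = 10.
Hence |u² − 16| ≤ 10|u + 4|, which is < eps once |u + 4| < eps/10.
Take delta = min(2, eps/10). If 0 < |u + 4| < delta then both bounds hold and |u² − 16| ≤ 10|u + 4| < 10·(eps/10) = eps.

delta = min(2, eps/10)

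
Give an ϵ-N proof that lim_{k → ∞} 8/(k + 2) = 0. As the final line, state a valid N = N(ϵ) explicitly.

N = 8/ϵ

Fix ϵ > 0. For k ≥ 1, |8/(k + 2) − 0| = 8/(k + 2) ≤ 8/k.
We need 8/k < ϵ, i.e. k > 8/ϵ.
Take N = 8/ϵ. If k > N then |8/(k + 2)| ≤ 8/k < ϵ.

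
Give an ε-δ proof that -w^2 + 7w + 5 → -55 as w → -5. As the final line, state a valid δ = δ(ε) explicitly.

δ = min(2, ε/19)

Fix ε > 0. We want δ > 0 such that 0 < |w + 5| < δ implies |(-w^2 + 7w + 5) + 55| < ε.
(-w^2 + 7w + 5) + 55 = -w^2 + 7w + 60 = (w + 5)(-w + 12).
So |(-w^2 + 7w + 5) + 55| = |w + 5|·|-w + 12|.
Assume first that |w + 5| < 2, so |w| < 7. Then |-w + 12| ≤ 7 + 12 = 19.
Hence |(-w^2 + 7w + 5) + 55| ≤ 19|w + 5| < ε provided |w + 5| < ε/19.
Take δ = min(2, ε/19). Then 0 < |w + 5| < δ gives both |w + 5| < 2 and |w + 5| < ε/19, so |(-w^2 + 7w + 5) + 55| < ε.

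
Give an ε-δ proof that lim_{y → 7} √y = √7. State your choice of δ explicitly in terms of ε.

Let ε > 0. We want δ > 0 such that 0 < |y − 7| < δ implies |√y − √7| < ε.
Multiplying by the conjugate, |√y − √7| = |y − 7|/(√y + √7).
Restrict δ ≤ 7 so that |y − 7| < 7 forces y > 0, and then √y + √7 > √7.
Hence |√y − √7| < |y − 7|/√7, which is < ε once |y − 7| < √7·ε.
Take δ = min(7, √7·ε). If 0 < |y − 7| < δ then y > 0 and |√y − √7| < |y − 7|/√7 < ε.

δ = min(7, √7·ε)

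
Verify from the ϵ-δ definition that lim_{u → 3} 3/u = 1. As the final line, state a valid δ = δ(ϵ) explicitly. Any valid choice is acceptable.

Let ϵ > 0. We seek δ > 0 such that 0 < |u − 3| < δ implies |3/u − 1| < ϵ.
|3/u − 1| = 3·|3 − u|/(3·|u|) = 3|u − 3|/(3|u|).
Restrict δ ≤ 3/2. Then |u − 3| < 3/2 gives |u| > 3/2, so 3|u| > 9/2.
Then |3/u − 1| < 3|u − 3|/(9/2), which is < ϵ when |u − 3| < (3/2)ϵ.
Take δ = min(3/2, (3/2)ϵ). Then 0 < |u − 3| < δ gives both |u − 3| < 3/2 and |u − 3| < (3/2)ϵ, so |3/u − 1| < ϵ.

δ = min(3/2, (3/2)ϵ)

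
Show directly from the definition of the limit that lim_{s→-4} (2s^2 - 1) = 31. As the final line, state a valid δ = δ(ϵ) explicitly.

δ = min(1, ϵ/18)

Let ϵ > 0 be given. We want δ > 0 such that 0 < |s + 4| < δ implies |(2s^2 - 1) − 31| < ϵ.
(2s^2 - 1) − 31 = 2s^2 - 32 = (s + 4)(2s - 8).
So |(2s^2 - 1) − 31| = |s + 4|·|2s - 8|.
Require δ ≤ 1. Then |s + 4| < 1 gives |s| < 5, and by the triangle inequality |2s - 8| ≤ 2·5 + 8 = 18.
Hence |(2s^2 - 1) − 31| ≤ 18|s + 4| < ϵ provided |s + 4| < ϵ/18.
Choosing δ = min(1, ϵ/18) ensures both conditions, hence |(2s^2 - 1) − 31| < ϵ.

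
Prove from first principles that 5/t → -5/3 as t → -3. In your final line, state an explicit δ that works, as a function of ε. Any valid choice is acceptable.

Let ε > 0. We seek δ > 0 such that 0 < |t + 3| < δ implies |5/t + 5/3| < ε.
|5/t + 5/3| = 5·|-3 − t|/(3·|t|) = 5|t + 3|/(3|t|).
Restrict δ ≤ 3/2. Then |t + 3| < 3/2 gives |t| > 3/2, so 3|t| > 9/2.
Then |5/t + 5/3| < 5|t + 3|/(9/2), which is < ε when |t + 3| < (9/10)ε.
Take δ = min(3/2, (9/10)ε). Then 0 < |t + 3| < δ gives both |t + 3| < 3/2 and |t + 3| < (9/10)ε, so |5/t + 5/3| < ε.

δ = min(3/2, (9/10)ε)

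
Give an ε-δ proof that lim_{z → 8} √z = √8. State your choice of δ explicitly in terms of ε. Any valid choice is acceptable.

Suppose ε > 0. We want δ > 0 such that 0 < |z − 8| < δ implies |√z − √8| < ε.
Multiplying by the conjugate, |√z − √8| = |z − 8|/(√z + √8).
Restrict δ ≤ 8 so that |z − 8| < 8 forces z > 0, and then √z + √8 > √8.
Hence |√z − √8| < |z − 8|/√8, which is < ε once |z − 8| < √8·ε.
Take δ = min(8, √8·ε). If 0 < |z − 8| < δ then z > 0 and |√z − √8| < |z − 8|/√8 < ε.

δ = min(8, √8·ε)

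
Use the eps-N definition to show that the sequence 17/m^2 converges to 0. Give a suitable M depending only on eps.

Suppose eps > 0. For m ≥ 1, |17/m^2 − 0| = 17/m^2.
17/m^2 < eps ⇔ m^2 > 17/eps ⇔ m > (17/eps)^{1/2}.
Take M = (17/eps)^{1/2}. Then m > M implies 17/m^2 < eps.

M = (17/eps)^{1/2}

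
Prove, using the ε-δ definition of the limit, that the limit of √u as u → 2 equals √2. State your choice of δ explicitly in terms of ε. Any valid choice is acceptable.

δ = min(2, √2·ε)

Let ε > 0. We want δ > 0 such that 0 < |u − 2| < δ implies |√u − √2| < ε.
Multiplying by the conjugate, |√u − √2| = |u − 2|/(√u + √2).
Restrict δ ≤ 2 so that |u − 2| < 2 forces u > 0, and then √u + √2 > √2.
Hence |√u − √2| < |u − 2|/√2, which is < ε once |u − 2| < √2·ε.
Take δ = min(2, √2·ε). If 0 < |u − 2| < δ then u > 0 and |√u − √2| < |u − 2|/√2 < ε.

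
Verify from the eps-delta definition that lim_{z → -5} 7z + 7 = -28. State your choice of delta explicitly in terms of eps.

delta = eps/7

Let eps > 0 be given. We need delta > 0 so that 0 < |z + 5| < delta implies |(7z + 7) + 28| < eps.
Since (7z + 7) + 28 = 7(z + 5), we have |(7z + 7) + 28| = 7|z + 5|.
So 7|z + 5| < eps exactly when |z + 5| < eps/7.
Take delta = eps/7. If 0 < |z + 5| < delta then |(7z + 7) + 28| = 7|z + 5| < 7·(eps/7) = eps.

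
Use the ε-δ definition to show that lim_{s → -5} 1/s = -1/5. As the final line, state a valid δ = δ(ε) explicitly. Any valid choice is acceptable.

Let ε > 0. We seek δ > 0 such that 0 < |s + 5| < δ implies |1/s + 1/5| < ε.
|1/s + 1/5| = |-5 − s|/(5·|s|) = |s + 5|/(5|s|).
Restrict δ ≤ 5/2. Then |s + 5| < 5/2 gives |s| > 5/2, so 5|s| > 25/2.
Then |1/s + 1/5| < |s + 5|/(25/2), which is < ε when |s + 5| < (25/2)ε.
Take δ = min(5/2, (25/2)ε). Then 0 < |s + 5| < δ gives both |s + 5| < 5/2 and |s + 5| < (25/2)ε, so |1/s + 1/5| < ε.

δ = min(5/2, (25/2)ε)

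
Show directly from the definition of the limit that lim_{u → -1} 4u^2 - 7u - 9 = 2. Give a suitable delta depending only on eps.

delta = min(1, eps/19)

Let eps > 0 be given. We want delta > 0 such that 0 < |u + 1| < delta implies |(4u^2 - 7u - 9) − 2| < eps.
(4u^2 - 7u - 9) − 2 = 4u^2 - 7u - 11 = (u + 1)(4u - 11).
So |(4u^2 - 7u - 9) − 2| = |u + 1|·|4u - 11|.
Require delta ≤ 1. Then |u + 1| < 1 gives |u| < 2, and by the triangle inequality |4u - 11| ≤ 4·2 + 11 = 19.
Hence |(4u^2 - 7u - 9) − 2| ≤ 19|u + 1| < eps provided |u + 1| < eps/19.
Take delta = min(1, eps/19). Then 0 < |u + 1| < delta gives both |u + 1| < 1 and |u + 1| < eps/19, so |(4u^2 - 7u - 9) − 2| < eps.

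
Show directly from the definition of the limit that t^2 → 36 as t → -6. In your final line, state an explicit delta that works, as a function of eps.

Suppose eps > 0. We seek delta > 0 with 0 < |t + 6| < delta ⇒ |t^2 − 36| < eps.
Factor: t^2 − 36 = (t + 6)(t - 6), so |t^2 − 36| = |t + 6|·|t - 6|.
Impose delta ≤ 1 so that |t| < 7; then |t - 6| ≤ 13.
Hence |t^2 − 36| ≤ 13|t + 6|, which is < eps once |t + 6| < eps/13.
Take delta = min(1, eps/13). If 0 < |t + 6| < delta then both bounds hold and |t^2 − 36| ≤ 13|t + 6| < 13·(eps/13) = eps.

delta = min(1, eps/13)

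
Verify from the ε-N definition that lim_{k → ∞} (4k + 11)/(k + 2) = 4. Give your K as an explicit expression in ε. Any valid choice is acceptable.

K = 3/ε

Fix ε > 0. For k ≥ 1, |(4k + 11)/(k + 2) − 4| = |3|/((k + 2)) = 3/((k + 2)).
Since k + 2 ≥ k for k ≥ 1, this is ≤ 3/(k) = 3/k.
So |(4k + 11)/(k + 2) − 4| < ε whenever k > 3/ε.
Take K = 3/ε. If k > K then |(4k + 11)/(k + 2) − 4| ≤ 3/k < ε.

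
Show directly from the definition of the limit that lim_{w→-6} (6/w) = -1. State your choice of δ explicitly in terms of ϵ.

Suppose ϵ > 0. We seek δ > 0 such that 0 < |w + 6| < δ implies |6/w + 1| < ϵ.
|6/w + 1| = 6·|-6 − w|/(6·|w|) = 6|w + 6|/(6|w|).
Require δ ≤ 3 so that |w| > 6 − 3 = 3, hence 6|w| > 18.
Then |6/w + 1| < 6|w + 6|/18, which is < ϵ when |w + 6| < 3ϵ.
Take δ = min(3, 3ϵ). Then 0 < |w + 6| < δ gives both |w + 6| < 3 and |w + 6| < 3ϵ, so |6/w + 1| < ϵ.

δ = min(3, 3ϵ)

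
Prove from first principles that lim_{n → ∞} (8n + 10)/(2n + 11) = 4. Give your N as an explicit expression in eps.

N = 17/eps

Let eps > 0. For n ≥ 1, |(8n + 10)/(2n + 11) − 4| = |-68|/(2(2n + 11)) = 68/(2(2n + 11)).
Since 2n + 11 ≥ 2n for n ≥ 1, this is ≤ 68/(2·2n) = 17/n.
So |(8n + 10)/(2n + 11) − 4| < eps whenever n > 17/eps.
Take N = 17/eps. If n > N then |(8n + 10)/(2n + 11) − 4| ≤ 17/n < eps.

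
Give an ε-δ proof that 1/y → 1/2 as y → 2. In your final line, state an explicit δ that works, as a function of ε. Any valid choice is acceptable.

Suppose ε > 0. We seek δ > 0 such that 0 < |y − 2| < δ implies |1/y − (1/2)| < ε.
|1/y − (1/2)| = |2 − y|/(2·|y|) = |y − 2|/(2|y|).
Restrict δ ≤ 1. Then |y − 2| < 1 gives |y| > 1, so 2|y| > 2.
Then |1/y − (1/2)| < |y − 2|/2, which is < ε when |y − 2| < 2ε.
Take δ = min(1, 2ε). Then 0 < |y − 2| < δ gives both |y − 2| < 1 and |y − 2| < 2ε, so |1/y − (1/2)| < ε.

δ = min(1, 2ε)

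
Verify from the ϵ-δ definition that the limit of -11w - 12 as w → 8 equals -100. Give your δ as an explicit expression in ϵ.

δ = ϵ/11

Let ϵ > 0. We need δ > 0 so that 0 < |w − 8| < δ implies |(-11w - 12) + 100| < ϵ.
Since (-11w - 12) + 100 = -11(w − 8), we have |(-11w - 12) + 100| = 11|w − 8|.
So 11|w − 8| < ϵ exactly when |w − 8| < ϵ/11.
Choosing δ = ϵ/11 gives |(-11w - 12) + 100| = 11|w − 8| < ϵ whenever |w − 8| < δ.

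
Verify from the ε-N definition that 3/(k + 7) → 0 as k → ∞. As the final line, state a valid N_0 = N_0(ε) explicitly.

N_0 = 3/ε

Fix ε > 0. For k ≥ 1, |3/(k + 7) − 0| = 3/(k + 7) ≤ 3/k.
We need 3/k < ε, i.e. k > 3/ε.
Take N_0 = 3/ε. If k > N_0 then |3/(k + 7)| ≤ 3/k < ε.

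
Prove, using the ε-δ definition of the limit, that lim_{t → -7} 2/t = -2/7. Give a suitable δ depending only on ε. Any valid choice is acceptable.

Fix ε > 0. We seek δ > 0 such that 0 < |t + 7| < δ implies |2/t + 2/7| < ε.
|2/t + 2/7| = 2·|-7 − t|/(7·|t|) = 2|t + 7|/(7|t|).
Require δ ≤ 7/2 so that |t| > 7 − 7/2 = 7/2, hence 7|t| > 49/2.
Then |2/t + 2/7| < 2|t + 7|/(49/2), which is < ε when |t + 7| < (49/4)ε.
Take δ = min(7/2, (49/4)ε). Then 0 < |t + 7| < δ gives both |t + 7| < 7/2 and |t + 7| < (49/4)ε, so |2/t + 2/7| < ε.

δ = min(7/2, (49/4)ε)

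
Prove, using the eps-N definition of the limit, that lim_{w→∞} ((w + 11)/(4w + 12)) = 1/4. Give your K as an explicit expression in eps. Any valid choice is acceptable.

Fix eps > 0. We seek K > 0 such that w > K implies |(w + 11)/(4w + 12) − (1/4)| < eps.
(w + 11)/(4w + 12) − (1/4) = (4(w + 11) − (4w + 12)) / (4(4w + 12)) = 32/(4(4w + 12)).
For w > 0 we have 4w + 12 > 4w, so |(w + 11)/(4w + 12) − (1/4)| = 32/(4(4w + 12)) < 32/(4·4w) = 2/w.
Thus |(w + 11)/(4w + 12) − (1/4)| < eps whenever w > 2/eps.
Take K = 2/eps. If w > K then |(w + 11)/(4w + 12) − (1/4)| < 2/w < eps.

K = 2/eps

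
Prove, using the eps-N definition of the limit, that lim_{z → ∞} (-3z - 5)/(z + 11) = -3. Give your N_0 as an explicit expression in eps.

N_0 = 28/eps

Fix eps > 0. We seek N_0 > 0 such that z > N_0 implies |(-3z - 5)/(z + 11) + 3| < eps.
(-3z - 5)/(z + 11) + 3 = ((-3z - 5) − (-3)(z + 11)) / ((z + 11)) = 28/((z + 11)).
For z > 0 we have z + 11 > z, so |(-3z - 5)/(z + 11) + 3| = 28/((z + 11)) < 28/(z) = 28/z.
Thus |(-3z - 5)/(z + 11) + 3| < eps whenever z > 28/eps.
Take N_0 = 28/eps. If z > N_0 then |(-3z - 5)/(z + 11) + 3| < 28/z < eps.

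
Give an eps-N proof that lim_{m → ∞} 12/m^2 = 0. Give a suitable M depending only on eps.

M = (12/eps)^{1/2}

Let eps > 0 be given. For m ≥ 1, |12/m^2 − 0| = 12/m^2.
12/m^2 < eps ⇔ m^2 > 12/eps ⇔ m > (12/eps)^{1/2}.
Take M = (12/eps)^{1/2}. Then m > M implies 12/m^2 < eps.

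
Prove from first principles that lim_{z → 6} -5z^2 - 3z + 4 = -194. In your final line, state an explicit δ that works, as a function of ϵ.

δ = min(2, ϵ/73)

Suppose ϵ > 0. We want δ > 0 such that 0 < |z − 6| < δ implies |(-5z^2 - 3z + 4) + 194| < ϵ.
(-5z^2 - 3z + 4) + 194 = -5z^2 - 3z + 198 = (z − 6)(-5z - 33).
So |(-5z^2 - 3z + 4) + 194| = |z − 6|·|-5z - 33|.
Assume first that |z − 6| < 2, so |z| < 8. Then |-5z - 33| ≤ 5·8 + 33 = 73.
Hence |(-5z^2 - 3z + 4) + 194| ≤ 73|z − 6| < ϵ provided |z − 6| < ϵ/73.
Take δ = min(2, ϵ/73). Then 0 < |z − 6| < δ gives both |z − 6| < 2 and |z − 6| < ϵ/73, so |(-5z^2 - 3z + 4) + 194| < ϵ.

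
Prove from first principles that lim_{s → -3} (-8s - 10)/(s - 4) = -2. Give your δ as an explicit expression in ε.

Let ε > 0. We want δ > 0 with 0 < |s + 3| < δ ⇒ |(-8s - 10)/(s - 4) + 2| < ε.
Combining over a common denominator, (-8s - 10)/(s - 4) + 2 = [(-8s - 10)·(-7) − 14·(s - 4)] / [(-7)·(s - 4)] = 42(s + 3) / ((-7)(s - 4)).
So |(-8s - 10)/(s - 4) + 2| = 42|s + 3| / (7·|s − 4|).
Require δ ≤ 7/2, so |s − 4| ≥ |-7| − |s + 3| > 7 − 7/2 = 7/2.
Hence |(-8s - 10)/(s - 4) + 2| < 42|s + 3|/(7·(7/2)) = (12/7)|s + 3|, which is < ε once |s + 3| < (7/12)ε.
Take δ = min(7/2, (7/12)ε). Then 0 < |s + 3| < δ forces both bounds, so |(-8s - 10)/(s - 4) + 2| < ε.

δ = min(7/2, (7/12)ε)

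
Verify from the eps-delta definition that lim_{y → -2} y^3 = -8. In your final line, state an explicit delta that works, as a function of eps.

Suppose eps > 0. We seek delta > 0 with 0 < |y + 2| < delta ⇒ |y^3 + 8| < eps.
Factor: y^3 + 8 = (y + 2)(y^2 - 2y + 4), so |y^3 + 8| = |y + 2|·|y^2 - 2y + 4|.
Restrict delta ≤ 2. Then |y + 2| < 2 gives |y| < 4, so by the triangle inequality |y^2 - 2y + 4| ≤ 4^2 + 2·4 + 4 = 28.
Hence |y^3 + 8| ≤ 28|y + 2|, which is < eps once |y + 2| < eps/28.
Take delta = min(2, eps/28). If 0 < |y + 2| < delta then both bounds hold and |y^3 + 8| ≤ 28|y + 2| < 28·(eps/28) = eps.

delta = min(2, eps/28)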